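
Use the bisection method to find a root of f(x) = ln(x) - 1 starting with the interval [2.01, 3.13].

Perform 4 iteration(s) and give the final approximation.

f(x) = ln(x) - 1
Initial interval: [2.01, 3.13]

Iteration 1:
  c_1 = (2.010000 + 3.130000)/2 = 2.570000
  f(c_1) = f(2.570000) = -0.056094
  f(a) × f(c) ≥ 0, new interval: [2.570000, 3.130000]
Iteration 2:
  c_2 = (2.570000 + 3.130000)/2 = 2.850000
  f(c_2) = f(2.850000) = 0.047319
  f(a) × f(c) < 0, new interval: [2.570000, 2.850000]
Iteration 3:
  c_3 = (2.570000 + 2.850000)/2 = 2.710000
  f(c_3) = f(2.710000) = -0.003051
  f(a) × f(c) ≥ 0, new interval: [2.710000, 2.850000]
Iteration 4:
  c_4 = (2.710000 + 2.850000)/2 = 2.780000
  f(c_4) = f(2.780000) = 0.022451
  f(a) × f(c) < 0, new interval: [2.710000, 2.780000]

After 4 iteration(s), the approximation is c_4 = 2.780000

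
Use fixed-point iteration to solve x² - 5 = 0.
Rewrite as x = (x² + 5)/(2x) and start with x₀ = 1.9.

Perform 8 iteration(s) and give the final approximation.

Equation: x² - 5 = 0
Fixed-point form: x = (x² + 5)/(2x)
x₀ = 1.9

x_1 = g(1.900000) = 2.265789
x_2 = g(2.265789) = 2.236263
x_3 = g(2.236263) = 2.236068
x_4 = g(2.236068) = 2.236068
x_5 = g(2.236068) = 2.236068
x_6 = g(2.236068) = 2.236068
x_7 = g(2.236068) = 2.236068
x_8 = g(2.236068) = 2.236068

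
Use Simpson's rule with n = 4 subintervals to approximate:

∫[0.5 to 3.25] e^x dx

f(x) = e^x
a = 0.5, b = 3.25, n = 4
h = (b - a)/n = 0.687500

Simpson's rule: (h/3)[f(x₀) + 4f(x₁) + 2f(x₂) + ... + f(xₙ)]

x_0 = 0.5000, f(x_0) = 1.648721, coefficient = 1
x_1 = 1.1875, f(x_1) = 3.278874, coefficient = 4
x_2 = 1.8750, f(x_2) = 6.520819, coefficient = 2
x_3 = 2.5625, f(x_3) = 12.968197, coefficient = 4
x_4 = 3.2500, f(x_4) = 25.790340, coefficient = 1

I ≈ (0.687500/3) × 105.468984 = 24.169975
Exact value: 24.141619
Error: 0.028357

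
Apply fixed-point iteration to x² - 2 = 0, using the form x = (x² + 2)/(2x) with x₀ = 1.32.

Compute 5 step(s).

Equation: x² - 2 = 0
Fixed-point form: x = (x² + 2)/(2x)
x₀ = 1.32

x_1 = g(1.320000) = 1.417576
x_2 = g(1.417576) = 1.414218
x_3 = g(1.414218) = 1.414214
x_4 = g(1.414214) = 1.414214
x_5 = g(1.414214) = 1.414214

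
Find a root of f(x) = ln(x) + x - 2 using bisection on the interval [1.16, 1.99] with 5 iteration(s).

f(x) = ln(x) + x - 2
Initial interval: [1.16, 1.99]

Iteration 1:
  c_1 = (1.160000 + 1.990000)/2 = 1.575000
  f(c_1) = f(1.575000) = 0.029255
  f(a) × f(c) < 0, new interval: [1.160000, 1.575000]
Iteration 2:
  c_2 = (1.160000 + 1.575000)/2 = 1.367500
  f(c_2) = f(1.367500) = -0.319516
  f(a) × f(c) ≥ 0, new interval: [1.367500, 1.575000]
Iteration 3:
  c_3 = (1.367500 + 1.575000)/2 = 1.471250
  f(c_3) = f(1.471250) = -0.142638
  f(a) × f(c) ≥ 0, new interval: [1.471250, 1.575000]
Iteration 4:
  c_4 = (1.471250 + 1.575000)/2 = 1.523125
  f(c_4) = f(1.523125) = -0.056111
  f(a) × f(c) ≥ 0, new interval: [1.523125, 1.575000]
Iteration 5:
  c_5 = (1.523125 + 1.575000)/2 = 1.549062
  f(c_5) = f(1.549062) = -0.013288
  f(a) × f(c) ≥ 0, new interval: [1.549062, 1.575000]

After 5 iteration(s), the approximation is c_5 = 1.549062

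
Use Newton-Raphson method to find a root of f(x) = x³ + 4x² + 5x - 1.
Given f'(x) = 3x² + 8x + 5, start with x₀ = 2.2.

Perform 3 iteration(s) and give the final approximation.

f(x) = x³ + 4x² + 5x - 1
f'(x) = 3x² + 8x + 5
x₀ = 2.2

Newton-Raphson formula: x_{n+1} = x_n - f(x_n)/f'(x_n)

Iteration 1:
  f(2.200000) = 40.008000
  f'(2.200000) = 37.120000
  x_1 = 2.200000 - 40.008000/37.120000 = 1.122198
Iteration 2:
  f(1.122198) = 11.061524
  f'(1.122198) = 17.755573
  x_2 = 1.122198 - 11.061524/17.755573 = 0.499209
Iteration 3:
  f(0.499209) = 2.617295
  f'(0.499209) = 9.741306
  x_3 = 0.499209 - 2.617295/9.741306 = 0.230529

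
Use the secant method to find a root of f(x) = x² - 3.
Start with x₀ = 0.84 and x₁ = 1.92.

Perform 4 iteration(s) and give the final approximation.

f(x) = x² - 3
x₀ = 0.84, x₁ = 1.92

Secant formula: x_{n+1} = x_n - f(x_n)(x_n - x_{n-1})/(f(x_n) - f(x_{n-1}))

Iteration 1:
  f(0.840000) = -2.294400
  f(1.920000) = 0.686400
  x_2 = 1.920000 - 0.686400×(1.920000 - 0.840000)/(0.686400 - (-2.294400))
       = 1.671304
Iteration 2:
  f(1.920000) = 0.686400
  f(1.671304) = -0.206742
  x_3 = 1.671304 - (-0.206742)×(1.671304 - 1.920000)/(-0.206742 - 0.686400)
       = 1.728872
Iteration 3:
  f(1.671304) = -0.206742
  f(1.728872) = -0.011003
  x_4 = 1.728872 - (-0.011003)×(1.728872 - 1.671304)/(-0.011003 - (-0.206742))
       = 1.732108
Iteration 4:
  f(1.728872) = -0.011003
  f(1.732108) = 0.000197
  x_5 = 1.732108 - 0.000197×(1.732108 - 1.728872)/(0.000197 - (-0.011003))
       = 1.732051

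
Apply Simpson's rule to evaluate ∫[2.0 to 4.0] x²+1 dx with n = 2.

f(x) = x²+1
a = 2.0, b = 4.0, n = 2
h = (b - a)/n = 1.000000

Simpson's rule: (h/3)[f(x₀) + 4f(x₁) + 2f(x₂) + ... + f(xₙ)]

x_0 = 2.0000, f(x_0) = 5.000000, coefficient = 1
x_1 = 3.0000, f(x_1) = 10.000000, coefficient = 4
x_2 = 4.0000, f(x_2) = 17.000000, coefficient = 1

I ≈ (1.000000/3) × 62.000000 = 20.666667
Exact value: 20.666667
Error: 0.000000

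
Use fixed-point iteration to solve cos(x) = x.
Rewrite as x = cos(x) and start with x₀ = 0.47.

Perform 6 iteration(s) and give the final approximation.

Equation: cos(x) = x
Fixed-point form: x = cos(x)
x₀ = 0.47

x_1 = g(0.470000) = 0.891568
x_2 = g(0.891568) = 0.628193
x_3 = g(0.628193) = 0.809091
x_4 = g(0.809091) = 0.690157
x_5 = g(0.690157) = 0.771146
x_6 = g(0.771146) = 0.717112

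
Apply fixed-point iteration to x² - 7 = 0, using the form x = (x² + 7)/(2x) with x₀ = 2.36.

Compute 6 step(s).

Equation: x² - 7 = 0
Fixed-point form: x = (x² + 7)/(2x)
x₀ = 2.36

x_1 = g(2.360000) = 2.663051
x_2 = g(2.663051) = 2.645808
x_3 = g(2.645808) = 2.645751
x_4 = g(2.645751) = 2.645751
x_5 = g(2.645751) = 2.645751
x_6 = g(2.645751) = 2.645751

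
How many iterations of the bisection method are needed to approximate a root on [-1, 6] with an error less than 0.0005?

We need (b-a)/2^n ≤ 0.0005
(6 - (-1))/2^n ≤ 0.0005
7/2^n ≤ 0.0005
2^n ≥ 14000
n ≥ log₂(14000) = 13.77
n ≥ 14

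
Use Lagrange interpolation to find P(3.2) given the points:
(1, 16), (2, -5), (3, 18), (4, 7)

Lagrange interpolation formula:
P(x) = Σ yᵢ × Lᵢ(x)
where Lᵢ(x) = Π_{j≠i} (x - xⱼ)/(xᵢ - xⱼ)

L_0(3.2) = (3.2 - 2)/(1 - 2) × (3.2 - 3)/(1 - 3) × (3.2 - 4)/(1 - 4) = 0.032000
L_1(3.2) = (3.2 - 1)/(2 - 1) × (3.2 - 3)/(2 - 3) × (3.2 - 4)/(2 - 4) = -0.176000
L_2(3.2) = (3.2 - 1)/(3 - 1) × (3.2 - 2)/(3 - 2) × (3.2 - 4)/(3 - 4) = 1.056000
L_3(3.2) = (3.2 - 1)/(4 - 1) × (3.2 - 2)/(4 - 2) × (3.2 - 3)/(4 - 3) = 0.088000

P(3.2) = 16×L_0(3.2) + (-5)×L_1(3.2) + 18×L_2(3.2) + 7×L_3(3.2)
P(3.2) = 21.016000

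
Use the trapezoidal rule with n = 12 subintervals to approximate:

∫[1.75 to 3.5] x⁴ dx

f(x) = x⁴
a = 1.75, b = 3.5, n = 12
h = (b - a)/n = 0.145833

Trapezoidal rule: (h/2)[f(x₀) + 2f(x₁) + 2f(x₂) + ... + f(xₙ)]

x_0 = 1.7500, f(x_0) = 9.378906, coefficient = 1
x_1 = 1.8958, f(x_1) = 12.918159, coefficient = 2
x_2 = 2.0417, f(x_2) = 17.375582, coefficient = 2
x_3 = 2.1875, f(x_3) = 22.897720, coefficient = 2
x_4 = 2.3333, f(x_4) = 29.641975, coefficient = 2
x_5 = 2.4792, f(x_5) = 37.776602, coefficient = 2
x_6 = 2.6250, f(x_6) = 47.480713, coefficient = 2
x_7 = 2.7708, f(x_7) = 58.944273, coefficient = 2
x_8 = 2.9167, f(x_8) = 72.368104, coefficient = 2
x_9 = 3.0625, f(x_9) = 87.963882, coefficient = 2
x_10 = 3.2083, f(x_10) = 105.954141, coefficient = 2
x_11 = 3.3542, f(x_11) = 126.572266, coefficient = 2
x_12 = 3.5000, f(x_12) = 150.062500, coefficient = 1

I ≈ (0.145833/2) × 1399.228241 = 102.027059
Exact value: 101.761133
Error: 0.265926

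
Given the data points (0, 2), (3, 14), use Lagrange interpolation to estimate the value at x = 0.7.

Lagrange interpolation formula:
P(x) = Σ yᵢ × Lᵢ(x)
where Lᵢ(x) = Π_{j≠i} (x - xⱼ)/(xᵢ - xⱼ)

L_0(0.7) = (0.7 - 3)/(0 - 3) = 0.766667
L_1(0.7) = (0.7 - 0)/(3 - 0) = 0.233333

P(0.7) = 2×L_0(0.7) + 14×L_1(0.7)
P(0.7) = 4.800000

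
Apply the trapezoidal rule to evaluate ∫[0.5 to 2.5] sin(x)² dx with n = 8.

f(x) = sin(x)²
a = 0.5, b = 2.5, n = 8
h = (b - a)/n = 0.250000

Trapezoidal rule: (h/2)[f(x₀) + 2f(x₁) + 2f(x₂) + ... + f(xₙ)]

x_0 = 0.5000, f(x_0) = 0.229849, coefficient = 1
x_1 = 0.7500, f(x_1) = 0.464631, coefficient = 2
x_2 = 1.0000, f(x_2) = 0.708073, coefficient = 2
x_3 = 1.2500, f(x_3) = 0.900572, coefficient = 2
x_4 = 1.5000, f(x_4) = 0.994996, coefficient = 2
x_5 = 1.7500, f(x_5) = 0.968228, coefficient = 2
x_6 = 2.0000, f(x_6) = 0.826822, coefficient = 2
x_7 = 2.2500, f(x_7) = 0.605398, coefficient = 2
x_8 = 2.5000, f(x_8) = 0.358169, coefficient = 1

I ≈ (0.250000/2) × 11.525460 = 1.440682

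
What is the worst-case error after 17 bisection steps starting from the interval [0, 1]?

Bisection error bound: |error| ≤ (b-a)/2^n
|error| ≤ (1 - 0)/2^17 = 1/2^17
|error| ≤ 0.0000076294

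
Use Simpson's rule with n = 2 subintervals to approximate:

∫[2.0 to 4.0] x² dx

f(x) = x²
a = 2.0, b = 4.0, n = 2
h = (b - a)/n = 1.000000

Simpson's rule: (h/3)[f(x₀) + 4f(x₁) + 2f(x₂) + ... + f(xₙ)]

x_0 = 2.0000, f(x_0) = 4.000000, coefficient = 1
x_1 = 3.0000, f(x_1) = 9.000000, coefficient = 4
x_2 = 4.0000, f(x_2) = 16.000000, coefficient = 1

I ≈ (1.000000/3) × 56.000000 = 18.666667
Exact value: 18.666667
Error: 0.000000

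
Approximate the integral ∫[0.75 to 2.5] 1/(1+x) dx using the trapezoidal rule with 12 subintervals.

f(x) = 1/(1+x)
a = 0.75, b = 2.5, n = 12
h = (b - a)/n = 0.145833

Trapezoidal rule: (h/2)[f(x₀) + 2f(x₁) + 2f(x₂) + ... + f(xₙ)]

x_0 = 0.7500, f(x_0) = 0.571429, coefficient = 1
x_1 = 0.8958, f(x_1) = 0.527473, coefficient = 2
x_2 = 1.0417, f(x_2) = 0.489796, coefficient = 2
x_3 = 1.1875, f(x_3) = 0.457143, coefficient = 2
x_4 = 1.3333, f(x_4) = 0.428571, coefficient = 2
x_5 = 1.4792, f(x_5) = 0.403361, coefficient = 2
x_6 = 1.6250, f(x_6) = 0.380952, coefficient = 2
x_7 = 1.7708, f(x_7) = 0.360902, coefficient = 2
x_8 = 1.9167, f(x_8) = 0.342857, coefficient = 2
x_9 = 2.0625, f(x_9) = 0.326531, coefficient = 2
x_10 = 2.2083, f(x_10) = 0.311688, coefficient = 2
x_11 = 2.3542, f(x_11) = 0.298137, coefficient = 2
x_12 = 2.5000, f(x_12) = 0.285714, coefficient = 1

I ≈ (0.145833/2) × 9.511966 = 0.693581
Exact value: 0.693147
Error: 0.000434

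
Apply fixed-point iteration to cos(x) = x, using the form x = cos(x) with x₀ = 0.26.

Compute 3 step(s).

Equation: cos(x) = x
Fixed-point form: x = cos(x)
x₀ = 0.26

x_1 = g(0.260000) = 0.966390
x_2 = g(0.966390) = 0.568274
x_3 = g(0.568274) = 0.842831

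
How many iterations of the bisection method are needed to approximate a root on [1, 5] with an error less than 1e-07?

We need (b-a)/2^n ≤ 1e-07
(5 - 1)/2^n ≤ 1e-07
4/2^n ≤ 1e-07
2^n ≥ 40000000
n ≥ log₂(40000000) = 25.25
n ≥ 26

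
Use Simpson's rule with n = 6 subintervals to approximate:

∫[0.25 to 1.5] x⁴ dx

f(x) = x⁴
a = 0.25, b = 1.5, n = 6
h = (b - a)/n = 0.208333

Simpson's rule: (h/3)[f(x₀) + 4f(x₁) + 2f(x₂) + ... + f(xₙ)]

x_0 = 0.2500, f(x_0) = 0.003906, coefficient = 1
x_1 = 0.4583, f(x_1) = 0.044129, coefficient = 4
x_2 = 0.6667, f(x_2) = 0.197531, coefficient = 2
x_3 = 0.8750, f(x_3) = 0.586182, coefficient = 4
x_4 = 1.0833, f(x_4) = 1.377363, coefficient = 2
x_5 = 1.2917, f(x_5) = 2.783568, coefficient = 4
x_6 = 1.5000, f(x_6) = 5.062500, coefficient = 1

I ≈ (0.208333/3) × 21.871709 = 1.518869
Exact value: 1.518555
Error: 0.000314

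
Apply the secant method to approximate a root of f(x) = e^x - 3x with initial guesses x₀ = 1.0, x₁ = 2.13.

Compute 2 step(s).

f(x) = e^x - 3x
x₀ = 1.0, x₁ = 2.13

Secant formula: x_{n+1} = x_n - f(x_n)(x_n - x_{n-1})/(f(x_n) - f(x_{n-1}))

Iteration 1:
  f(1.000000) = -0.281718
  f(2.130000) = 2.024867
  x_2 = 2.130000 - 2.024867×(2.130000 - 1.000000)/(2.024867 - (-0.281718))
       = 1.138014
Iteration 2:
  f(2.130000) = 2.024867
  f(1.138014) = -0.293477
  x_3 = 1.138014 - (-0.293477)×(1.138014 - 2.130000)/(-0.293477 - 2.024867)
       = 1.263589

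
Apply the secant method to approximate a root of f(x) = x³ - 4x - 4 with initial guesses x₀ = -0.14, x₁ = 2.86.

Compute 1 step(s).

f(x) = x³ - 4x - 4
x₀ = -0.14, x₁ = 2.86

Secant formula: x_{n+1} = x_n - f(x_n)(x_n - x_{n-1})/(f(x_n) - f(x_{n-1}))

Iteration 1:
  f(-0.140000) = -3.442744
  f(2.860000) = 7.953656
  x_2 = 2.860000 - 7.953656×(2.860000 - (-0.140000))/(7.953656 - (-3.442744))
       = 0.766271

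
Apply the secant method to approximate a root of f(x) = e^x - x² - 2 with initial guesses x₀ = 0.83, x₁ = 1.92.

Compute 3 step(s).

f(x) = e^x - x² - 2
x₀ = 0.83, x₁ = 1.92

Secant formula: x_{n+1} = x_n - f(x_n)(x_n - x_{n-1})/(f(x_n) - f(x_{n-1}))

Iteration 1:
  f(0.830000) = -0.395581
  f(1.920000) = 1.134558
  x_2 = 1.920000 - 1.134558×(1.920000 - 0.830000)/(1.134558 - (-0.395581))
       = 1.111794
Iteration 2:
  f(1.920000) = 1.134558
  f(1.111794) = -0.196279
  x_3 = 1.111794 - (-0.196279)×(1.111794 - 1.920000)/(-0.196279 - 1.134558)
       = 1.230992
Iteration 3:
  f(1.111794) = -0.196279
  f(1.230992) = -0.090716
  x_4 = 1.230992 - (-0.090716)×(1.230992 - 1.111794)/(-0.090716 - (-0.196279))
       = 1.333426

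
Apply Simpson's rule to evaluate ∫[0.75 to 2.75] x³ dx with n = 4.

f(x) = x³
a = 0.75, b = 2.75, n = 4
h = (b - a)/n = 0.500000

Simpson's rule: (h/3)[f(x₀) + 4f(x₁) + 2f(x₂) + ... + f(xₙ)]

x_0 = 0.7500, f(x_0) = 0.421875, coefficient = 1
x_1 = 1.2500, f(x_1) = 1.953125, coefficient = 4
x_2 = 1.7500, f(x_2) = 5.359375, coefficient = 2
x_3 = 2.2500, f(x_3) = 11.390625, coefficient = 4
x_4 = 2.7500, f(x_4) = 20.796875, coefficient = 1

I ≈ (0.500000/3) × 85.312500 = 14.218750
Exact value: 14.218750
Error: 0.000000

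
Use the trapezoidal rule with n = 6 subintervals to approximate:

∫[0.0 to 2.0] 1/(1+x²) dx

f(x) = 1/(1+x²)
a = 0.0, b = 2.0, n = 6
h = (b - a)/n = 0.333333

Trapezoidal rule: (h/2)[f(x₀) + 2f(x₁) + 2f(x₂) + ... + f(xₙ)]

x_0 = 0.0000, f(x_0) = 1.000000, coefficient = 1
x_1 = 0.3333, f(x_1) = 0.900000, coefficient = 2
x_2 = 0.6667, f(x_2) = 0.692308, coefficient = 2
x_3 = 1.0000, f(x_3) = 0.500000, coefficient = 2
x_4 = 1.3333, f(x_4) = 0.360000, coefficient = 2
x_5 = 1.6667, f(x_5) = 0.264706, coefficient = 2
x_6 = 2.0000, f(x_6) = 0.200000, coefficient = 1

I ≈ (0.333333/2) × 6.634027 = 1.105671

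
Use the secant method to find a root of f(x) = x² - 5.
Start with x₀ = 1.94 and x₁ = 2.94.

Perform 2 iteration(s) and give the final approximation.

f(x) = x² - 5
x₀ = 1.94, x₁ = 2.94

Secant formula: x_{n+1} = x_n - f(x_n)(x_n - x_{n-1})/(f(x_n) - f(x_{n-1}))

Iteration 1:
  f(1.940000) = -1.236400
  f(2.940000) = 3.643600
  x_2 = 2.940000 - 3.643600×(2.940000 - 1.940000)/(3.643600 - (-1.236400))
       = 2.193361
Iteration 2:
  f(2.940000) = 3.643600
  f(2.193361) = -0.189169
  x_3 = 2.193361 - (-0.189169)×(2.193361 - 2.940000)/(-0.189169 - 3.643600)
       = 2.230212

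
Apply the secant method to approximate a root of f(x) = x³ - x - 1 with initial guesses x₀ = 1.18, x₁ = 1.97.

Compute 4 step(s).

f(x) = x³ - x - 1
x₀ = 1.18, x₁ = 1.97

Secant formula: x_{n+1} = x_n - f(x_n)(x_n - x_{n-1})/(f(x_n) - f(x_{n-1}))

Iteration 1:
  f(1.180000) = -0.536968
  f(1.970000) = 4.675373
  x_2 = 1.970000 - 4.675373×(1.970000 - 1.180000)/(4.675373 - (-0.536968))
       = 1.261385
Iteration 2:
  f(1.970000) = 4.675373
  f(1.261385) = -0.254406
  x_3 = 1.261385 - (-0.254406)×(1.261385 - 1.970000)/(-0.254406 - 4.675373)
       = 1.297954
Iteration 3:
  f(1.261385) = -0.254406
  f(1.297954) = -0.111313
  x_4 = 1.297954 - (-0.111313)×(1.297954 - 1.261385)/(-0.111313 - (-0.254406))
       = 1.326401
Iteration 4:
  f(1.297954) = -0.111313
  f(1.326401) = 0.007187
  x_5 = 1.326401 - 0.007187×(1.326401 - 1.297954)/(0.007187 - (-0.111313))
       = 1.324675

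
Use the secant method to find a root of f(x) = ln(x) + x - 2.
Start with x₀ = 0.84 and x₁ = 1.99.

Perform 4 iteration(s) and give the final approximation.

f(x) = ln(x) + x - 2
x₀ = 0.84, x₁ = 1.99

Secant formula: x_{n+1} = x_n - f(x_n)(x_n - x_{n-1})/(f(x_n) - f(x_{n-1}))

Iteration 1:
  f(0.840000) = -1.334353
  f(1.990000) = 0.678135
  x_2 = 1.990000 - 0.678135×(1.990000 - 0.840000)/(0.678135 - (-1.334353))
       = 1.602492
Iteration 2:
  f(1.990000) = 0.678135
  f(1.602492) = 0.074052
  x_3 = 1.602492 - 0.074052×(1.602492 - 1.990000)/(0.074052 - 0.678135)
       = 1.554989
Iteration 3:
  f(1.602492) = 0.074052
  f(1.554989) = -0.003542
  x_4 = 1.554989 - (-0.003542)×(1.554989 - 1.602492)/(-0.003542 - 0.074052)
       = 1.557158
Iteration 4:
  f(1.554989) = -0.003542
  f(1.557158) = 0.000020
  x_5 = 1.557158 - 0.000020×(1.557158 - 1.554989)/(0.000020 - (-0.003542))
       = 1.557146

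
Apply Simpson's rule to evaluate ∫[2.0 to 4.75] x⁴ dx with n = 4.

f(x) = x⁴
a = 2.0, b = 4.75, n = 4
h = (b - a)/n = 0.687500

Simpson's rule: (h/3)[f(x₀) + 4f(x₁) + 2f(x₂) + ... + f(xₙ)]

x_0 = 2.0000, f(x_0) = 16.000000, coefficient = 1
x_1 = 2.6875, f(x_1) = 52.166763, coefficient = 4
x_2 = 3.3750, f(x_2) = 129.746338, coefficient = 2
x_3 = 4.0625, f(x_3) = 272.378922, coefficient = 4
x_4 = 4.7500, f(x_4) = 509.066406, coefficient = 1

I ≈ (0.687500/3) × 2082.741821 = 477.295001
Exact value: 477.213086
Error: 0.081915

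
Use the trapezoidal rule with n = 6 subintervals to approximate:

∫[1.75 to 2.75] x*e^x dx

f(x) = x*e^x
a = 1.75, b = 2.75, n = 6
h = (b - a)/n = 0.166667

Trapezoidal rule: (h/2)[f(x₀) + 2f(x₁) + 2f(x₂) + ... + f(xₙ)]

x_0 = 1.7500, f(x_0) = 10.070555, coefficient = 1
x_1 = 1.9167, f(x_1) = 13.029998, coefficient = 2
x_2 = 2.0833, f(x_2) = 16.731656, coefficient = 2
x_3 = 2.2500, f(x_3) = 21.347406, coefficient = 2
x_4 = 2.4167, f(x_4) = 27.087053, coefficient = 2
x_5 = 2.5833, f(x_5) = 34.206439, coefficient = 2
x_6 = 2.7500, f(x_6) = 43.017238, coefficient = 1

I ≈ (0.166667/2) × 277.892894 = 23.157741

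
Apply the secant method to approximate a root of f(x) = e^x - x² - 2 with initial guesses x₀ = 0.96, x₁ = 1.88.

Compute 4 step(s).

f(x) = e^x - x² - 2
x₀ = 0.96, x₁ = 1.88

Secant formula: x_{n+1} = x_n - f(x_n)(x_n - x_{n-1})/(f(x_n) - f(x_{n-1}))

Iteration 1:
  f(0.960000) = -0.309904
  f(1.880000) = 1.019105
  x_2 = 1.880000 - 1.019105×(1.880000 - 0.960000)/(1.019105 - (-0.309904))
       = 1.174529
Iteration 2:
  f(1.880000) = 1.019105
  f(1.174529) = -0.142900
  x_3 = 1.174529 - (-0.142900)×(1.174529 - 1.880000)/(-0.142900 - 1.019105)
       = 1.261286
Iteration 3:
  f(1.174529) = -0.142900
  f(1.261286) = -0.060884
  x_4 = 1.261286 - (-0.060884)×(1.261286 - 1.174529)/(-0.060884 - (-0.142900))
       = 1.325690
Iteration 4:
  f(1.261286) = -0.060884
  f(1.325690) = 0.007328
  x_5 = 1.325690 - 0.007328×(1.325690 - 1.261286)/(0.007328 - (-0.060884))
       = 1.318771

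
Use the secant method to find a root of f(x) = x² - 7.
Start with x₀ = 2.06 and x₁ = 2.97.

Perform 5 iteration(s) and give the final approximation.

f(x) = x² - 7
x₀ = 2.06, x₁ = 2.97

Secant formula: x_{n+1} = x_n - f(x_n)(x_n - x_{n-1})/(f(x_n) - f(x_{n-1}))

Iteration 1:
  f(2.060000) = -2.756400
  f(2.970000) = 1.820900
  x_2 = 2.970000 - 1.820900×(2.970000 - 2.060000)/(1.820900 - (-2.756400))
       = 2.607992
Iteration 2:
  f(2.970000) = 1.820900
  f(2.607992) = -0.198377
  x_3 = 2.607992 - (-0.198377)×(2.607992 - 2.970000)/(-0.198377 - 1.820900)
       = 2.643556
Iteration 3:
  f(2.607992) = -0.198377
  f(2.643556) = -0.011610
  x_4 = 2.643556 - (-0.011610)×(2.643556 - 2.607992)/(-0.011610 - (-0.198377))
       = 2.645767
Iteration 4:
  f(2.643556) = -0.011610
  f(2.645767) = 0.000084
  x_5 = 2.645767 - 0.000084×(2.645767 - 2.643556)/(0.000084 - (-0.011610))
       = 2.645751
Iteration 5:
  f(2.645767) = 0.000084
  f(2.645751) = 0.000000
  x_6 = 2.645751 - 0.000000×(2.645751 - 2.645767)/(0.000000 - 0.000084)
       = 2.645751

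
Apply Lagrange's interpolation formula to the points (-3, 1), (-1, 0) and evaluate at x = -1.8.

Lagrange interpolation formula:
P(x) = Σ yᵢ × Lᵢ(x)
where Lᵢ(x) = Π_{j≠i} (x - xⱼ)/(xᵢ - xⱼ)

L_0(-1.8) = (-1.8 - (-1))/(-3 - (-1)) = 0.400000
L_1(-1.8) = (-1.8 - (-3))/(-1 - (-3)) = 0.600000

P(-1.8) = 1×L_0(-1.8) + 0×L_1(-1.8)
P(-1.8) = 0.400000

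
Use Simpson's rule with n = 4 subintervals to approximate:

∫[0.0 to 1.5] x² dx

f(x) = x²
a = 0.0, b = 1.5, n = 4
h = (b - a)/n = 0.375000

Simpson's rule: (h/3)[f(x₀) + 4f(x₁) + 2f(x₂) + ... + f(xₙ)]

x_0 = 0.0000, f(x_0) = 0.000000, coefficient = 1
x_1 = 0.3750, f(x_1) = 0.140625, coefficient = 4
x_2 = 0.7500, f(x_2) = 0.562500, coefficient = 2
x_3 = 1.1250, f(x_3) = 1.265625, coefficient = 4
x_4 = 1.5000, f(x_4) = 2.250000, coefficient = 1

I ≈ (0.375000/3) × 9.000000 = 1.125000
Exact value: 1.125000
Error: 0.000000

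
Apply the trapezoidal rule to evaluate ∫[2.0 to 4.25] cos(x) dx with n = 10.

f(x) = cos(x)
a = 2.0, b = 4.25, n = 10
h = (b - a)/n = 0.225000

Trapezoidal rule: (h/2)[f(x₀) + 2f(x₁) + 2f(x₂) + ... + f(xₙ)]

x_0 = 2.0000, f(x_0) = -0.416147, coefficient = 1
x_1 = 2.2250, f(x_1) = -0.608528, coefficient = 2
x_2 = 2.4500, f(x_2) = -0.770231, coefficient = 2
x_3 = 2.6750, f(x_3) = -0.893106, coefficient = 2
x_4 = 2.9000, f(x_4) = -0.970958, coefficient = 2
x_5 = 3.1250, f(x_5) = -0.999862, coefficient = 2
x_6 = 3.3500, f(x_6) = -0.978362, coefficient = 2
x_7 = 3.5750, f(x_7) = -0.907540, coefficient = 2
x_8 = 3.8000, f(x_8) = -0.790968, coefficient = 2
x_9 = 4.0250, f(x_9) = -0.634521, coefficient = 2
x_10 = 4.2500, f(x_10) = -0.446087, coefficient = 1

I ≈ (0.225000/2) × -15.970387 = -1.796669
Exact value: -1.804287
Error: 0.007618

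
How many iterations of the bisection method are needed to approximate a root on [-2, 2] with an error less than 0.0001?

We need (b-a)/2^n ≤ 0.0001
(2 - (-2))/2^n ≤ 0.0001
4/2^n ≤ 0.0001
2^n ≥ 40000
n ≥ log₂(40000) = 15.29
n ≥ 16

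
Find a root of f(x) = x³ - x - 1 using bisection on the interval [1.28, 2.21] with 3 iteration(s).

f(x) = x³ - x - 1
Initial interval: [1.28, 2.21]

Iteration 1:
  c_1 = (1.280000 + 2.210000)/2 = 1.745000
  f(c_1) = f(1.745000) = 2.568569
  f(a) × f(c) < 0, new interval: [1.280000, 1.745000]
Iteration 2:
  c_2 = (1.280000 + 1.745000)/2 = 1.512500
  f(c_2) = f(1.512500) = 0.947580
  f(a) × f(c) < 0, new interval: [1.280000, 1.512500]
Iteration 3:
  c_3 = (1.280000 + 1.512500)/2 = 1.396250
  f(c_3) = f(1.396250) = 0.325759
  f(a) × f(c) < 0, new interval: [1.280000, 1.396250]

After 3 iteration(s), the approximation is c_3 = 1.396250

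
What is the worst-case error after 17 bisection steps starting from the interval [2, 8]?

Bisection error bound: |error| ≤ (b-a)/2^n
|error| ≤ (8 - 2)/2^17 = 6/2^17
|error| ≤ 0.0000457764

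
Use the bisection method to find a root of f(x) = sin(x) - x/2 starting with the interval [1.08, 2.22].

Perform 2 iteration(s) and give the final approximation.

f(x) = sin(x) - x/2
Initial interval: [1.08, 2.22]

Iteration 1:
  c_1 = (1.080000 + 2.220000)/2 = 1.650000
  f(c_1) = f(1.650000) = 0.171865
  f(a) × f(c) ≥ 0, new interval: [1.650000, 2.220000]
Iteration 2:
  c_2 = (1.650000 + 2.220000)/2 = 1.935000
  f(c_2) = f(1.935000) = -0.033092
  f(a) × f(c) < 0, new interval: [1.650000, 1.935000]

After 2 iteration(s), the approximation is c_2 = 1.935000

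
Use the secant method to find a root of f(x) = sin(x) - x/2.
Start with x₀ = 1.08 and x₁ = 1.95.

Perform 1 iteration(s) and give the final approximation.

f(x) = sin(x) - x/2
x₀ = 1.08, x₁ = 1.95

Secant formula: x_{n+1} = x_n - f(x_n)(x_n - x_{n-1})/(f(x_n) - f(x_{n-1}))

Iteration 1:
  f(1.080000) = 0.341958
  f(1.950000) = -0.046040
  x_2 = 1.950000 - (-0.046040)×(1.950000 - 1.080000)/(-0.046040 - 0.341958)
       = 1.846765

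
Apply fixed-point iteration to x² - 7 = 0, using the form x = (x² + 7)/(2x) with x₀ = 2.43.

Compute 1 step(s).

Equation: x² - 7 = 0
Fixed-point form: x = (x² + 7)/(2x)
x₀ = 2.43

x_1 = g(2.430000) = 2.655329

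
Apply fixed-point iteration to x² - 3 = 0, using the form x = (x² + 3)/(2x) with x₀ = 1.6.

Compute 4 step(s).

Equation: x² - 3 = 0
Fixed-point form: x = (x² + 3)/(2x)
x₀ = 1.6

x_1 = g(1.600000) = 1.737500
x_2 = g(1.737500) = 1.732059
x_3 = g(1.732059) = 1.732051
x_4 = g(1.732051) = 1.732051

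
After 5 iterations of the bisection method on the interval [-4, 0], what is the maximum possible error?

Bisection error bound: |error| ≤ (b-a)/2^n
|error| ≤ (0 - (-4))/2^5 = 4/2^5
|error| ≤ 0.1250000000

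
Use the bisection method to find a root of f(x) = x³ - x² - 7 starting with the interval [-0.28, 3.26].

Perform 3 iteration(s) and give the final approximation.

f(x) = x³ - x² - 7
Initial interval: [-0.28, 3.26]

Iteration 1:
  c_1 = (-0.280000 + 3.260000)/2 = 1.490000
  f(c_1) = f(1.490000) = -5.912151
  f(a) × f(c) ≥ 0, new interval: [1.490000, 3.260000]
Iteration 2:
  c_2 = (1.490000 + 3.260000)/2 = 2.375000
  f(c_2) = f(2.375000) = 0.755859
  f(a) × f(c) < 0, new interval: [1.490000, 2.375000]
Iteration 3:
  c_3 = (1.490000 + 2.375000)/2 = 1.932500
  f(c_3) = f(1.932500) = -3.517526
  f(a) × f(c) ≥ 0, new interval: [1.932500, 2.375000]

After 3 iteration(s), the approximation is c_3 = 1.932500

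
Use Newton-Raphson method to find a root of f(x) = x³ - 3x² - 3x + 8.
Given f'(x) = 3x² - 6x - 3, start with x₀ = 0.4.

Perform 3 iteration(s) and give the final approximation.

f(x) = x³ - 3x² - 3x + 8
f'(x) = 3x² - 6x - 3
x₀ = 0.4

Newton-Raphson formula: x_{n+1} = x_n - f(x_n)/f'(x_n)

Iteration 1:
  f(0.400000) = 6.384000
  f'(0.400000) = -4.920000
  x_1 = 0.400000 - 6.384000/(-4.920000) = 1.697561
Iteration 2:
  f(1.697561) = -0.845939
  f'(1.697561) = -4.540226
  x_2 = 1.697561 - (-0.845939)/(-4.540226) = 1.511240
Iteration 3:
  f(1.511240) = 0.066180
  f'(1.511240) = -5.215901
  x_3 = 1.511240 - 0.066180/(-5.215901) = 1.523928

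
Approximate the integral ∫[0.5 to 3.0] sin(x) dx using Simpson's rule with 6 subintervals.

f(x) = sin(x)
a = 0.5, b = 3.0, n = 6
h = (b - a)/n = 0.416667

Simpson's rule: (h/3)[f(x₀) + 4f(x₁) + 2f(x₂) + ... + f(xₙ)]

x_0 = 0.5000, f(x_0) = 0.479426, coefficient = 1
x_1 = 0.9167, f(x_1) = 0.793578, coefficient = 4
x_2 = 1.3333, f(x_2) = 0.971938, coefficient = 2
x_3 = 1.7500, f(x_3) = 0.983986, coefficient = 4
x_4 = 2.1667, f(x_4) = 0.827660, coefficient = 2
x_5 = 2.5833, f(x_5) = 0.529711, coefficient = 4
x_6 = 3.0000, f(x_6) = 0.141120, coefficient = 1

I ≈ (0.416667/3) × 13.448839 = 1.867894
Exact value: 1.867575
Error: 0.000319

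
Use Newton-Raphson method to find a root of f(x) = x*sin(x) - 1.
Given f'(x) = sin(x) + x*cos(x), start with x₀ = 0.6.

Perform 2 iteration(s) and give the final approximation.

f(x) = x*sin(x) - 1
f'(x) = sin(x) + x*cos(x)
x₀ = 0.6

Newton-Raphson formula: x_{n+1} = x_n - f(x_n)/f'(x_n)

Iteration 1:
  f(0.600000) = -0.661215
  f'(0.600000) = 1.059844
  x_1 = 0.600000 - (-0.661215)/1.059844 = 1.223879
Iteration 2:
  f(1.223879) = 0.150967
  f'(1.223879) = 1.356545
  x_2 = 1.223879 - 0.150967/1.356545 = 1.112591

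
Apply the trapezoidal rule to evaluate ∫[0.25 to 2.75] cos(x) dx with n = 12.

f(x) = cos(x)
a = 0.25, b = 2.75, n = 12
h = (b - a)/n = 0.208333

Trapezoidal rule: (h/2)[f(x₀) + 2f(x₁) + 2f(x₂) + ... + f(xₙ)]

x_0 = 0.2500, f(x_0) = 0.968912, coefficient = 1
x_1 = 0.4583, f(x_1) = 0.896791, coefficient = 2
x_2 = 0.6667, f(x_2) = 0.785887, coefficient = 2
x_3 = 0.8750, f(x_3) = 0.640997, coefficient = 2
x_4 = 1.0833, f(x_4) = 0.468386, coefficient = 2
x_5 = 1.2917, f(x_5) = 0.275519, coefficient = 2
x_6 = 1.5000, f(x_6) = 0.070737, coefficient = 2
x_7 = 1.7083, f(x_7) = -0.137104, coefficient = 2
x_8 = 1.9167, f(x_8) = -0.339016, coefficient = 2
x_9 = 2.1250, f(x_9) = -0.526266, coefficient = 2
x_10 = 2.3333, f(x_10) = -0.690758, coefficient = 2
x_11 = 2.5417, f(x_11) = -0.825377, coefficient = 2
x_12 = 2.7500, f(x_12) = -0.924302, coefficient = 1

I ≈ (0.208333/2) × 1.284202 = 0.133771
Exact value: 0.134257
Error: 0.000486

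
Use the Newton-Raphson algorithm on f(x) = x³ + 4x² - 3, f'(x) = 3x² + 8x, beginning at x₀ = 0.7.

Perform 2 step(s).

f(x) = x³ + 4x² - 3
f'(x) = 3x² + 8x
x₀ = 0.7

Newton-Raphson formula: x_{n+1} = x_n - f(x_n)/f'(x_n)

Iteration 1:
  f(0.700000) = -0.697000
  f'(0.700000) = 7.070000
  x_1 = 0.700000 - (-0.697000)/7.070000 = 0.798586
Iteration 2:
  f(0.798586) = 0.060245
  f'(0.798586) = 8.301901
  x_2 = 0.798586 - 0.060245/8.301901 = 0.791329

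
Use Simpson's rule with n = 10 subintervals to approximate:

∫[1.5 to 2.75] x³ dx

f(x) = x³
a = 1.5, b = 2.75, n = 10
h = (b - a)/n = 0.125000

Simpson's rule: (h/3)[f(x₀) + 4f(x₁) + 2f(x₂) + ... + f(xₙ)]

x_0 = 1.5000, f(x_0) = 3.375000, coefficient = 1
x_1 = 1.6250, f(x_1) = 4.291016, coefficient = 4
x_2 = 1.7500, f(x_2) = 5.359375, coefficient = 2
x_3 = 1.8750, f(x_3) = 6.591797, coefficient = 4
x_4 = 2.0000, f(x_4) = 8.000000, coefficient = 2
x_5 = 2.1250, f(x_5) = 9.595703, coefficient = 4
x_6 = 2.2500, f(x_6) = 11.390625, coefficient = 2
x_7 = 2.3750, f(x_7) = 13.396484, coefficient = 4
x_8 = 2.5000, f(x_8) = 15.625000, coefficient = 2
x_9 = 2.6250, f(x_9) = 18.087891, coefficient = 4
x_10 = 2.7500, f(x_10) = 20.796875, coefficient = 1

I ≈ (0.125000/3) × 312.773438 = 13.032227
Exact value: 13.032227
Error: 0.000000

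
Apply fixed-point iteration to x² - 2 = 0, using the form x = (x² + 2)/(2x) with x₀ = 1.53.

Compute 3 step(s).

Equation: x² - 2 = 0
Fixed-point form: x = (x² + 2)/(2x)
x₀ = 1.53

x_1 = g(1.530000) = 1.418595
x_2 = g(1.418595) = 1.414220
x_3 = g(1.414220) = 1.414214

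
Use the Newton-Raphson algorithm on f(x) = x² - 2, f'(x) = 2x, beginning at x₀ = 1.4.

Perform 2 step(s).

f(x) = x² - 2
f'(x) = 2x
x₀ = 1.4

Newton-Raphson formula: x_{n+1} = x_n - f(x_n)/f'(x_n)

Iteration 1:
  f(1.400000) = -0.040000
  f'(1.400000) = 2.800000
  x_1 = 1.400000 - (-0.040000)/2.800000 = 1.414286
Iteration 2:
  f(1.414286) = 0.000204
  f'(1.414286) = 2.828571
  x_2 = 1.414286 - 0.000204/2.828571 = 1.414214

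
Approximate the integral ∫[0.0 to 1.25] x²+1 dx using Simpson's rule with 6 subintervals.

f(x) = x²+1
a = 0.0, b = 1.25, n = 6
h = (b - a)/n = 0.208333

Simpson's rule: (h/3)[f(x₀) + 4f(x₁) + 2f(x₂) + ... + f(xₙ)]

x_0 = 0.0000, f(x_0) = 1.000000, coefficient = 1
x_1 = 0.2083, f(x_1) = 1.043403, coefficient = 4
x_2 = 0.4167, f(x_2) = 1.173611, coefficient = 2
x_3 = 0.6250, f(x_3) = 1.390625, coefficient = 4
x_4 = 0.8333, f(x_4) = 1.694444, coefficient = 2
x_5 = 1.0417, f(x_5) = 2.085069, coefficient = 4
x_6 = 1.2500, f(x_6) = 2.562500, coefficient = 1

I ≈ (0.208333/3) × 27.375000 = 1.901042
Exact value: 1.901042
Error: 0.000000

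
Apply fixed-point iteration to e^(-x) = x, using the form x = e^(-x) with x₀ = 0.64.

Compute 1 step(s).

Equation: e^(-x) = x
Fixed-point form: x = e^(-x)
x₀ = 0.64

x_1 = g(0.640000) = 0.527292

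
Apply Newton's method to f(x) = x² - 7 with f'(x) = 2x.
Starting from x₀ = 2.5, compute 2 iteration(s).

f(x) = x² - 7
f'(x) = 2x
x₀ = 2.5

Newton-Raphson formula: x_{n+1} = x_n - f(x_n)/f'(x_n)

Iteration 1:
  f(2.500000) = -0.750000
  f'(2.500000) = 5.000000
  x_1 = 2.500000 - (-0.750000)/5.000000 = 2.650000
Iteration 2:
  f(2.650000) = 0.022500
  f'(2.650000) = 5.300000
  x_2 = 2.650000 - 0.022500/5.300000 = 2.645755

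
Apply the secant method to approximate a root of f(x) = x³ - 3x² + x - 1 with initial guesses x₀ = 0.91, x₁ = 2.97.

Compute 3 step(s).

f(x) = x³ - 3x² + x - 1
x₀ = 0.91, x₁ = 2.97

Secant formula: x_{n+1} = x_n - f(x_n)(x_n - x_{n-1})/(f(x_n) - f(x_{n-1}))

Iteration 1:
  f(0.910000) = -1.820729
  f(2.970000) = 1.705373
  x_2 = 2.970000 - 1.705373×(2.970000 - 0.910000)/(1.705373 - (-1.820729))
       = 1.973696
Iteration 2:
  f(2.970000) = 1.705373
  f(1.973696) = -3.024246
  x_3 = 1.973696 - (-3.024246)×(1.973696 - 2.970000)/(-3.024246 - 1.705373)
       = 2.610760
Iteration 3:
  f(1.973696) = -3.024246
  f(2.610760) = -1.042327
  x_4 = 2.610760 - (-1.042327)×(2.610760 - 1.973696)/(-1.042327 - (-3.024246))
       = 2.945803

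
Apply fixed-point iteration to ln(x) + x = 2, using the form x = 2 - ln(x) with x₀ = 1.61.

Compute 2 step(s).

Equation: ln(x) + x = 2
Fixed-point form: x = 2 - ln(x)
x₀ = 1.61

x_1 = g(1.610000) = 1.523766
x_2 = g(1.523766) = 1.578815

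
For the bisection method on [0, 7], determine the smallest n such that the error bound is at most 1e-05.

We need (b-a)/2^n ≤ 1e-05
(7 - 0)/2^n ≤ 1e-05
7/2^n ≤ 1e-05
2^n ≥ 700000
n ≥ log₂(700000) = 19.42
n ≥ 20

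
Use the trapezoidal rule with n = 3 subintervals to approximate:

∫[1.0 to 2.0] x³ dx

f(x) = x³
a = 1.0, b = 2.0, n = 3
h = (b - a)/n = 0.333333

Trapezoidal rule: (h/2)[f(x₀) + 2f(x₁) + 2f(x₂) + ... + f(xₙ)]

x_0 = 1.0000, f(x_0) = 1.000000, coefficient = 1
x_1 = 1.3333, f(x_1) = 2.370370, coefficient = 2
x_2 = 1.6667, f(x_2) = 4.629630, coefficient = 2
x_3 = 2.0000, f(x_3) = 8.000000, coefficient = 1

I ≈ (0.333333/2) × 23.000000 = 3.833333
Exact value: 3.750000
Error: 0.083333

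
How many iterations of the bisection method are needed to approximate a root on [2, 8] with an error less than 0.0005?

We need (b-a)/2^n ≤ 0.0005
(8 - 2)/2^n ≤ 0.0005
6/2^n ≤ 0.0005
2^n ≥ 12000
n ≥ log₂(12000) = 13.55
n ≥ 14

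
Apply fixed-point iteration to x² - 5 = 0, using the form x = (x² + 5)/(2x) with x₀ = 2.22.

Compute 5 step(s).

Equation: x² - 5 = 0
Fixed-point form: x = (x² + 5)/(2x)
x₀ = 2.22

x_1 = g(2.220000) = 2.236126
x_2 = g(2.236126) = 2.236068
x_3 = g(2.236068) = 2.236068
x_4 = g(2.236068) = 2.236068
x_5 = g(2.236068) = 2.236068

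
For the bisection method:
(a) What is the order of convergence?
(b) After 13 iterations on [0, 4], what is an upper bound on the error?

(a) Bisection has linear (order 1) convergence; the error is halved each step.

(b) Error bound = (b-a)/2^n = (4 - 0)/2^{13}
    = 4/2^{13}

(a) 1 (linear); (b) error ≤ 4.88e-04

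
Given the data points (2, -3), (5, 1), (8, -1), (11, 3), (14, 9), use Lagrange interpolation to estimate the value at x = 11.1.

Lagrange interpolation formula:
P(x) = Σ yᵢ × Lᵢ(x)
where Lᵢ(x) = Π_{j≠i} (x - xⱼ)/(xᵢ - xⱼ)

L_0(11.1) = (11.1 - 5)/(2 - 5) × (11.1 - 8)/(2 - 8) × (11.1 - 11)/(2 - 11) × (11.1 - 14)/(2 - 14) = -0.002821
L_1(11.1) = (11.1 - 2)/(5 - 2) × (11.1 - 8)/(5 - 8) × (11.1 - 11)/(5 - 11) × (11.1 - 14)/(5 - 14) = 0.016833
L_2(11.1) = (11.1 - 2)/(8 - 2) × (11.1 - 5)/(8 - 5) × (11.1 - 11)/(8 - 11) × (11.1 - 14)/(8 - 14) = -0.049685
L_3(11.1) = (11.1 - 2)/(11 - 2) × (11.1 - 5)/(11 - 5) × (11.1 - 8)/(11 - 8) × (11.1 - 14)/(11 - 14) = 1.026821
L_4(11.1) = (11.1 - 2)/(14 - 2) × (11.1 - 5)/(14 - 5) × (11.1 - 8)/(14 - 8) × (11.1 - 11)/(14 - 11) = 0.008852

P(11.1) = (-3)×L_0(11.1) + 1×L_1(11.1) + (-1)×L_2(11.1) + 3×L_3(11.1) + 9×L_4(11.1)
P(11.1) = 3.235110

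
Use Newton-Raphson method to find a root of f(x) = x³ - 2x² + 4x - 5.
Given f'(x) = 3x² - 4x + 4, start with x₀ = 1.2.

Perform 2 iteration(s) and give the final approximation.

f(x) = x³ - 2x² + 4x - 5
f'(x) = 3x² - 4x + 4
x₀ = 1.2

Newton-Raphson formula: x_{n+1} = x_n - f(x_n)/f'(x_n)

Iteration 1:
  f(1.200000) = -1.352000
  f'(1.200000) = 3.520000
  x_1 = 1.200000 - (-1.352000)/3.520000 = 1.584091
Iteration 2:
  f(1.584091) = 0.292705
  f'(1.584091) = 5.191668
  x_2 = 1.584091 - 0.292705/5.191668 = 1.527711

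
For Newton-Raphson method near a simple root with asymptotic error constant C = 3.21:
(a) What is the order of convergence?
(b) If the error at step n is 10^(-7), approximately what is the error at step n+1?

(a) Newton-Raphson has quadratic (order 2) convergence near simple roots.
    This means |e_{n+1}| ≈ C|e_n|².

(b) With |e_n| = 10^(-7) and C = 3.21:
    |e_{n+1}| ≈ 3.21 × (10^(-7))² = 3.21 × 10^(-14)

(a) 2 (quadratic); (b) |e_{n+1}| ≈ 3.210e-14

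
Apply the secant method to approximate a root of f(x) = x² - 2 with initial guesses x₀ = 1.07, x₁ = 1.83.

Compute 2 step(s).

f(x) = x² - 2
x₀ = 1.07, x₁ = 1.83

Secant formula: x_{n+1} = x_n - f(x_n)(x_n - x_{n-1})/(f(x_n) - f(x_{n-1}))

Iteration 1:
  f(1.070000) = -0.855100
  f(1.830000) = 1.348900
  x_2 = 1.830000 - 1.348900×(1.830000 - 1.070000)/(1.348900 - (-0.855100))
       = 1.364862
Iteration 2:
  f(1.830000) = 1.348900
  f(1.364862) = -0.137152
  x_3 = 1.364862 - (-0.137152)×(1.364862 - 1.830000)/(-0.137152 - 1.348900)
       = 1.407791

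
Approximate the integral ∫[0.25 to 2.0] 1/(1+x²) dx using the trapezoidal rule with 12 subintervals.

f(x) = 1/(1+x²)
a = 0.25, b = 2.0, n = 12
h = (b - a)/n = 0.145833

Trapezoidal rule: (h/2)[f(x₀) + 2f(x₁) + 2f(x₂) + ... + f(xₙ)]

x_0 = 0.2500, f(x_0) = 0.941176, coefficient = 1
x_1 = 0.3958, f(x_1) = 0.864540, coefficient = 2
x_2 = 0.5417, f(x_2) = 0.773154, coefficient = 2
x_3 = 0.6875, f(x_3) = 0.679045, coefficient = 2
x_4 = 0.8333, f(x_4) = 0.590164, coefficient = 2
x_5 = 0.9792, f(x_5) = 0.510525, coefficient = 2
x_6 = 1.1250, f(x_6) = 0.441379, coefficient = 2
x_7 = 1.2708, f(x_7) = 0.382407, coefficient = 2
x_8 = 1.4167, f(x_8) = 0.332564, coefficient = 2
x_9 = 1.5625, f(x_9) = 0.290579, coefficient = 2
x_10 = 1.7083, f(x_10) = 0.255206, coefficient = 2
x_11 = 1.8542, f(x_11) = 0.225330, coefficient = 2
x_12 = 2.0000, f(x_12) = 0.200000, coefficient = 1

I ≈ (0.145833/2) × 11.830963 = 0.862674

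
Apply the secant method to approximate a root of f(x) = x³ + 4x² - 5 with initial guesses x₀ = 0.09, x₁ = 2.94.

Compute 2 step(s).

f(x) = x³ + 4x² - 5
x₀ = 0.09, x₁ = 2.94

Secant formula: x_{n+1} = x_n - f(x_n)(x_n - x_{n-1})/(f(x_n) - f(x_{n-1}))

Iteration 1:
  f(0.090000) = -4.966871
  f(2.940000) = 54.986584
  x_2 = 2.940000 - 54.986584×(2.940000 - 0.090000)/(54.986584 - (-4.966871))
       = 0.326110
Iteration 2:
  f(2.940000) = 54.986584
  f(0.326110) = -4.539929
  x_3 = 0.326110 - (-4.539929)×(0.326110 - 2.940000)/(-4.539929 - 54.986584)
       = 0.525464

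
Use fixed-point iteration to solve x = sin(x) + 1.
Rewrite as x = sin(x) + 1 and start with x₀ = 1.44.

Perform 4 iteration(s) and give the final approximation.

Equation: x = sin(x) + 1
Fixed-point form: x = sin(x) + 1
x₀ = 1.44

x_1 = g(1.440000) = 1.991458
x_2 = g(1.991458) = 1.912819
x_3 = g(1.912819) = 1.942078
x_4 = g(1.942078) = 1.931863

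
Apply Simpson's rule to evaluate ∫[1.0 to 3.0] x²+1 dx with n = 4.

f(x) = x²+1
a = 1.0, b = 3.0, n = 4
h = (b - a)/n = 0.500000

Simpson's rule: (h/3)[f(x₀) + 4f(x₁) + 2f(x₂) + ... + f(xₙ)]

x_0 = 1.0000, f(x_0) = 2.000000, coefficient = 1
x_1 = 1.5000, f(x_1) = 3.250000, coefficient = 4
x_2 = 2.0000, f(x_2) = 5.000000, coefficient = 2
x_3 = 2.5000, f(x_3) = 7.250000, coefficient = 4
x_4 = 3.0000, f(x_4) = 10.000000, coefficient = 1

I ≈ (0.500000/3) × 64.000000 = 10.666667
Exact value: 10.666667
Error: 0.000000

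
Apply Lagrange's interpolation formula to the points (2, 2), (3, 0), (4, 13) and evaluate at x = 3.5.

Lagrange interpolation formula:
P(x) = Σ yᵢ × Lᵢ(x)
where Lᵢ(x) = Π_{j≠i} (x - xⱼ)/(xᵢ - xⱼ)

L_0(3.5) = (3.5 - 3)/(2 - 3) × (3.5 - 4)/(2 - 4) = -0.125000
L_1(3.5) = (3.5 - 2)/(3 - 2) × (3.5 - 4)/(3 - 4) = 0.750000
L_2(3.5) = (3.5 - 2)/(4 - 2) × (3.5 - 3)/(4 - 3) = 0.375000

P(3.5) = 2×L_0(3.5) + 0×L_1(3.5) + 13×L_2(3.5)
P(3.5) = 4.625000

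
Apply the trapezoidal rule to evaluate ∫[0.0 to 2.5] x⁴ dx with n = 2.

f(x) = x⁴
a = 0.0, b = 2.5, n = 2
h = (b - a)/n = 1.250000

Trapezoidal rule: (h/2)[f(x₀) + 2f(x₁) + 2f(x₂) + ... + f(xₙ)]

x_0 = 0.0000, f(x_0) = 0.000000, coefficient = 1
x_1 = 1.2500, f(x_1) = 2.441406, coefficient = 2
x_2 = 2.5000, f(x_2) = 39.062500, coefficient = 1

I ≈ (1.250000/2) × 43.945312 = 27.465820
Exact value: 19.531250
Error: 7.934570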